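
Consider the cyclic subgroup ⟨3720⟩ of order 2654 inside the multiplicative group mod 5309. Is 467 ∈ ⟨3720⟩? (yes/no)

yes

467 ∈ ⟨3720⟩ iff 467^2654 ≡ 1 (mod 5309), since |⟨3720⟩| = 2654.
467^2654 mod 5309 = 1.
Since 1 = 1, 467 lies in the subgroup.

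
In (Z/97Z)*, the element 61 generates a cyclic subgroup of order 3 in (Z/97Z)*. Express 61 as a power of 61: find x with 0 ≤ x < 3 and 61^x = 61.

1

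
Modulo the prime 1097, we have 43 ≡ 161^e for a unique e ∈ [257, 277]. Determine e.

Compute 161^257 mod 1097 = 894, then multiply by 161 repeatedly:
  161^257=894  161^258=227  161^259=346  161^260=856  161^261=691
  161^262=454  161^263=692  161^264=615  161^265=285  161^266=908
  161^267=287  161^268=133  161^269=570  161^270=719  161^271=574
  161^272=266  161^273=43
Found 43 at exponent 273.

273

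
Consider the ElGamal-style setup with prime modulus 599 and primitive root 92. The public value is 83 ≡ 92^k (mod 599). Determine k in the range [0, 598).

38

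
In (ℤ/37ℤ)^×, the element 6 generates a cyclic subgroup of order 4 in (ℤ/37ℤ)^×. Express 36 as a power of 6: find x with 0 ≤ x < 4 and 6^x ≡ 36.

2

Successive powers of 6 modulo 37:
  6^0=1  6^1=6  6^2=36
So 6^2 ≡ 36 (mod 37), giving x = 2.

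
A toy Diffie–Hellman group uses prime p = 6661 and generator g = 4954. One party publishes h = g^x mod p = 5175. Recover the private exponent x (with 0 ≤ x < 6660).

4223

Baby-step giant-step with m = ceil(sqrt(6660)) = 82.
Baby table (4954^j mod 6661 for j=0..81):
  0:1  1:4954  2:2992  3:1643  4:6341  5:38  6:1744  7:459
  8:2485  9:1162  10:1444  11:6323  12:4120  13:1176  14:4190  15:1584
  16:478  17:3357  18:4722  19:6017  20:243  21:4842  22:1007  23:6250
  24:2172  25:2573  26:4149  27:4961  28:4365  29:2604  30:4520  31:4459
  32:2010  33:6006  34:5698  35:5235  36:2917  37:3109  38:1754  39:3372
  40:5761  41:4270  42:4905  43:42  44:1577  45:5766  46:2396  47:6543
  48:1596  49:6638  50:5956  51:4455  52:2177  53:699  54:5787  55:6515
  56:2765  57:2794  58:6579  59:93  60:1113  61:5155  62:6257  63:3545
  64:3534  65:2328  66:2721  67:4631  68:1490  69:1072  70:1871  71:3483
  72:2792  73:3332  74:770  75:4488  76:5795  77:6181  78:57  79:2616
  80:4019  81:397
Giant step factor: 4954^(-82) ≡ 3791 (mod 6661).
Scan 5175·3791^i mod 6661 for i = 0, 1, …:
  i=0: 5175   i=1: 1780   i=2: 387   i=3: 1697
  i=4: 5462   i=5: 4054   i=6: 1787   i=7: 280
  i=8: 2381   i=9: 716     …   i=50: 2273
  i=51: 4270
Match at i=51, j=41: x = 51·82 + 41 = 4223.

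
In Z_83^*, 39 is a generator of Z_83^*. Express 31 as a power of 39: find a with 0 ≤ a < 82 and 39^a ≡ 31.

74

Baby-step giant-step with m = ceil(sqrt(82)) = 10.
Baby table (39^j mod 83 for j=0..9):
  0:1  1:39  2:27  3:57  4:65  5:45  6:12  7:53
  8:75  9:20
Giant step factor: 39^(-10) ≡ 78 (mod 83).
Scan 31·78^i mod 83 for i = 0, 1, …:
  i=0: 31   i=1: 11   i=2: 28   i=3: 26
  i=4: 36   i=5: 69   i=6: 70   i=7: 65
Match at i=7, j=4: a = 7·10 + 4 = 74.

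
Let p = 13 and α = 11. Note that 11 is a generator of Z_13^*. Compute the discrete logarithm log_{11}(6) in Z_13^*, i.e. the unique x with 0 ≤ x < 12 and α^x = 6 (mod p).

Successive powers of 11 modulo 13:
  11^0=1  11^1=11  11^2=4  11^3=5  11^4=3  11^5=7
  11^6=12  11^7=2  11^8=9  11^9=8  11^10=10  11^11=6
So 11^11 ≡ 6 (mod 13), giving x = 11.

11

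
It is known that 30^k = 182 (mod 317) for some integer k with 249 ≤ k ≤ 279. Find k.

Compute 30^249 mod 317 = 13, then multiply by 30 repeatedly:
  30^249=13  30^250=73  30^251=288  30^252=81  30^253=211
  30^254=307  30^255=17  30^256=193  30^257=84  30^258=301
  30^259=154  30^260=182
Found 182 at exponent 260.

260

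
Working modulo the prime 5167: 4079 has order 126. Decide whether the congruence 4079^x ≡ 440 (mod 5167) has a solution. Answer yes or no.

440 ∈ ⟨4079⟩ iff 440^126 ≡ 1 (mod 5167), since |⟨4079⟩| = 126.
440^126 mod 5167 = 1601.
Since 1601 ≠ 1, 440 does not lie in the subgroup.

no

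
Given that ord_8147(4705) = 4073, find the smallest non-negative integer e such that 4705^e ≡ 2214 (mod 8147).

3051

Baby-step giant-step with m = ceil(sqrt(4073)) = 64.
Baby table (4705^j mod 8147 for j=0..63):
  0:1  1:4705  2:1626  3:297  4:4248  5:2249  6:6739  7:7018
  8:8046  9:5468  10:6861  11:2591  12:2743  13:967  14:3709  15:8118
  16:2054  17:1728  18:7681  19:7160  20:8102  21:97  22:153  23:2929
  24:4368  25:4706  26:6331  27:1923  28:4545  29:6497  30:841  31:5610
  32:6917  33:5367  34:4182  35:1305  36:5334  37:3710  38:4676  39:3680
  40:2025  41:3782  42:1262  43:6694  44:7115  45:52  46:250  47:3082
  48:7297  49:927  50:2890  51:107  52:6468  53:2895  54:7338  55:6451
  56:4380  57:4137  58:1402  59:5487  60:6639  61:897  62:239  63:209
Giant step factor: 4705^(-64) ≡ 3880 (mod 8147).
Scan 2214·3880^i mod 8147 for i = 0, 1, …:
  i=0: 2214   i=1: 3382   i=2: 5490   i=3: 4942
  i=4: 5069   i=5: 862   i=6: 4290   i=7: 879
  i=8: 5074   i=9: 3968     …   i=46: 4281
  i=47: 6694
Match at i=47, j=43: e = 47·64 + 43 = 3051.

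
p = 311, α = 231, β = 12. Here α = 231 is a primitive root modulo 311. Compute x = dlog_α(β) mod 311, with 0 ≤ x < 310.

Baby-step giant-step with m = ceil(sqrt(310)) = 18.
Baby table (231^j mod 311 for j=0..17):
  0:1  1:231  2:180  3:217  4:56  5:185  6:128  7:23
  8:26  9:97  10:15  11:44  12:212  13:145  14:218  15:287
  16:54  17:34
Giant step factor: 231^(-18) ≡ 63 (mod 311).
Scan 12·63^i mod 311 for i = 0, 1, …:
  i=0: 12   i=1: 134   i=2: 45   i=3: 36
  i=4: 91   i=5: 135   i=6: 108   i=7: 273
  i=8: 94   i=9: 13     …   i=15: 117
  i=16: 218
Match at i=16, j=14: x = 16·18 + 14 = 302.

302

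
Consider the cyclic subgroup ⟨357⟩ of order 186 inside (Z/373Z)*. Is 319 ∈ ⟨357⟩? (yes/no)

no

319 ∈ ⟨357⟩ iff 319^186 ≡ 1 (mod 373), since |⟨357⟩| = 186.
319^186 mod 373 = 372.
Since 372 ≠ 1, 319 does not lie in the subgroup.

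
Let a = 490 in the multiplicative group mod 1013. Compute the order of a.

506

The order of 490 must divide p − 1 = 1012 = 2^2 · 11 · 23.
Divisors: 1, 2, 4, 11, 22, 23, 44, 46, 92, 253, 506, 1012.
Check each in increasing order: 490^1 ≡ 490;  490^2 ≡ 19;  490^4 ≡ 361;  490^11 ≡ 176;  490^22 ≡ 586;  490^23 ≡ 461;  490^44 ≡ 1002;  490^46 ≡ 804;  490^92 ≡ 122;  490^253 ≡ 1012;  490^506 ≡ 1.
Smallest exponent giving 1 is 506.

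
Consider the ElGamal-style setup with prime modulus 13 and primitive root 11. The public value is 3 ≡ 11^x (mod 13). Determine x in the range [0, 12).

Successive powers of 11 modulo 13:
  11^0=1  11^1=11  11^2=4  11^3=5  11^4=3
So 11^4 ≡ 3 (mod 13), giving x = 4.

4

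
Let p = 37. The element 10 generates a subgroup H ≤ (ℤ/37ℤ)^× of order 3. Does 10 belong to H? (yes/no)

yes

10 ∈ ⟨10⟩ iff 10^3 ≡ 1 (mod 37), since |⟨10⟩| = 3.
10^3 mod 37 = 1.
Since 1 = 1, 10 lies in the subgroup.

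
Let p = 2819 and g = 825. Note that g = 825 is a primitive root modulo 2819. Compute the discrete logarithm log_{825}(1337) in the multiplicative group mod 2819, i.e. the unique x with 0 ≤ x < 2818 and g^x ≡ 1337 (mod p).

1848

Baby-step giant-step with m = ceil(sqrt(2818)) = 54.
Baby table (825^j mod 2819 for j=0..53):
  0:1  1:825  2:1246  3:1834  4:2066  5:1774  6:489  7:308
  8:390  9:384  10:1072  11:2053  12:2325  13:1205  14:1837  15:1722
  16:2693  17:353  18:868  19:74  20:1851  21:1996  22:404  23:658
  24:1602  25:2358  26:240  27:670  28:226  29:396  30:2515  31:91
  32:1781  33:626  34:573  35:1952  36:751  37:2214  38:2657  39:1662
  40:1116  41:1706  42:769  43:150  44:2533  45:846  46:1657  47:2629
  48:1114  49:56  50:1096  51:2120  52:1220  53:117
Giant step factor: 825^(-54) ≡ 2080 (mod 2819).
Scan 1337·2080^i mod 2819 for i = 0, 1, …:
  i=0: 1337   i=1: 1426   i=2: 492   i=3: 63
  i=4: 1366   i=5: 2547   i=6: 859   i=7: 2293
  i=8: 2511   i=9: 2092     …   i=33: 35
  i=34: 2325
Match at i=34, j=12: x = 34·54 + 12 = 1848.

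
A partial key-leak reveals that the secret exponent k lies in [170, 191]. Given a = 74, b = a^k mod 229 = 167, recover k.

Compute 74^170 mod 229 = 85, then multiply by 74 repeatedly:
  74^170=85  74^171=107  74^172=132  74^173=150  74^174=108
  74^175=206  74^176=130  74^177=2  74^178=148  74^179=189
  74^180=17  74^181=113  74^182=118  74^183=30  74^184=159
  74^185=87  74^186=26  74^187=92  74^188=167
Found 167 at exponent 188.

188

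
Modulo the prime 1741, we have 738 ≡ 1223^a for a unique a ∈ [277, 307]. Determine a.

Compute 1223^277 mod 1741 = 68, then multiply by 1223 repeatedly:
  1223^277=68  1223^278=1337  1223^279=352  1223^280=469  1223^281=798
  1223^282=994  1223^283=444  1223^284=1561  1223^285=967  1223^286=502
  1223^287=1114  1223^288=960  1223^289=646  1223^290=1385  1223^291=1603
  1223^292=103  1223^293=617  1223^294=738
Found 738 at exponent 294.

294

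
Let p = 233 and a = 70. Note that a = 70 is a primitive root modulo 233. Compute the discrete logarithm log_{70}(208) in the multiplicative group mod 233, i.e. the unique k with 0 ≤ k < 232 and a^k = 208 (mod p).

50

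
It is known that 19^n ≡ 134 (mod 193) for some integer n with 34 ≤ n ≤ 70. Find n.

Compute 19^34 mod 193 = 191, then multiply by 19 repeatedly:
  19^34=191  19^35=155  19^36=50  19^37=178  19^38=101
  19^39=182  19^40=177  19^41=82  19^42=14  19^43=73
  19^44=36  19^45=105  19^46=65  19^47=77  19^48=112
  19^49=5  19^50=95  19^51=68  19^52=134
Found 134 at exponent 52.

52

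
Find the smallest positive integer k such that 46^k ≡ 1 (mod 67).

The order of 46 must divide p − 1 = 66 = 2 · 3 · 11.
Divisors: 1, 2, 3, 6, 11, 22, 33, 66.
Check each in increasing order: 46^1 ≡ 46;  46^2 ≡ 39;  46^3 ≡ 52;  46^6 ≡ 24;  46^11 ≡ 30;  46^22 ≡ 29;  46^33 ≡ 66;  46^66 ≡ 1.
Smallest exponent giving 1 is 66.

66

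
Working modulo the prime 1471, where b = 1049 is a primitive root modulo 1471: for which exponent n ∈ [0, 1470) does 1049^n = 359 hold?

Baby-step giant-step with m = ceil(sqrt(1470)) = 39.
Baby table (1049^j mod 1471 for j=0..38):
  0:1  1:1049  2:93  3:471  4:1294  5:1144  6:1191  7:480
  8:438  9:510  10:1017  11:358  12:437  13:932  14:924  15:1358
  16:614  17:1259  18:1204  19:878  20:176  21:749  22:187  23:520
  24:1210  25:1288  26:734  27:633  28:596  29:29  30:1001  31:1226
  32:420  33:751  34:814  35:706  36:681  37:934  38:80
Giant step factor: 1049^(-39) ≡ 1068 (mod 1471).
Scan 359·1068^i mod 1471 for i = 0, 1, …:
  i=0: 359   i=1: 952   i=2: 275   i=3: 971
  i=4: 1444   i=5: 584   i=6: 8   i=7: 1189
  i=8: 379   i=9: 247   i=10: 487   i=11: 853
  i=12: 455   i=13: 510
Match at i=13, j=9: n = 13·39 + 9 = 516.

516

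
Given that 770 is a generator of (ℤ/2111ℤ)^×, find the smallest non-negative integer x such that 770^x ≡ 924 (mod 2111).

1903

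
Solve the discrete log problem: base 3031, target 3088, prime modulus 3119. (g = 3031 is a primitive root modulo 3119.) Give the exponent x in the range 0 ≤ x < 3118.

2918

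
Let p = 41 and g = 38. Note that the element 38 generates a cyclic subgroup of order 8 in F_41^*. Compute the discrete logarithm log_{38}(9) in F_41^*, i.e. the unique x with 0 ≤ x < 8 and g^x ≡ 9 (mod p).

Successive powers of 38 modulo 41:
  38^0=1  38^1=38  38^2=9
So 38^2 ≡ 9 (mod 41), giving x = 2.

2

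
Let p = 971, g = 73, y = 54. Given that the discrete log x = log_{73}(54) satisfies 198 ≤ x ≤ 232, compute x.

Compute 73^198 mod 971 = 100, then multiply by 73 repeatedly:
  73^198=100  73^199=503  73^200=792  73^201=527  73^202=602
  73^203=251  73^204=845  73^205=512  73^206=478  73^207=909
  73^208=329  73^209=713  73^210=586  73^211=54
Found 54 at exponent 211.

211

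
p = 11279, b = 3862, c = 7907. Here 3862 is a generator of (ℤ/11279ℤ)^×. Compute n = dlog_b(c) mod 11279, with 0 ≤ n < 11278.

Baby-step giant-step with m = ceil(sqrt(11278)) = 107.
Baby table (3862^j mod 11279 for j=0..106):
  0:1  1:3862  2:4206  3:1812  4:4964  5:7947  6:1155  7:5405
  8:7960  9:6245  10:3688  11:8958  12:3103  13:5488  14:1415  15:5694
  16:7457  17:3647  18:8522  19:11121  20:10149  21:913  22:6958  23:5218
  24:7622  25:9253  26:3214  27:5568  28:5842  29:3804  30:5790  31:6002
  32:1379  33:2010  34:2668  35:6089  36:10282  37:7004  38:2406  39:9355
  40:2373  41:5978  42:10202  43:2577  44:4296  45:11022  46:18  47:1842
  48:8034  49:10058  50:10399  51:7698  52:9511  53:7058  54:7932  55:10899
  56:9989  57:3338  58:10738  59:8552  60:2912  61:981  62:10157  63:9251
  64:6769  65:8435  66:2218  67:5155  68:1175  69:3692  70:1848  71:8648
  72:1457  73:9992  74:3645  75:798  76:2709  77:6525  78:2264  79:2343
  80:2908  81:8091  82:4612  83:2003  84:9471  85:10484  86:8877  87:6093
  88:3172  89:1270  90:9654  91:6653  92:324  93:10598  94:9264  95:580
  96:6718  97:3216  98:2013  99:2975  100:7428  101:4439  102:10617  103:3689
  104:1541  105:7309  106:7300
Giant step factor: 3862^(-107) ≡ 10402 (mod 11279).
Scan 7907·10402^i mod 11279 for i = 0, 1, …:
  i=0: 7907   i=1: 2146   i=2: 1551   i=3: 4532
  i=4: 6923   i=5: 7910   i=6: 10794   i=7: 8022
  i=8: 2802   i=9: 1468     …   i=95: 6247
  i=96: 2975
Match at i=96, j=99: n = 96·107 + 99 = 10371.

10371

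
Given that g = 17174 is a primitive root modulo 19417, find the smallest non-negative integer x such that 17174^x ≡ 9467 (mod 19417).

16886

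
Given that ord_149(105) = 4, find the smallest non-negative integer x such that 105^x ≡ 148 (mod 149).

2

Successive powers of 105 modulo 149:
  105^0=1  105^1=105  105^2=148
So 105^2 ≡ 148 (mod 149), giving x = 2.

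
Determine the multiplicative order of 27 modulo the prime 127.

42

The order of 27 must divide p − 1 = 126 = 2 · 3^2 · 7.
Divisors: 1, 2, 3, 6, 7, 9, 14, 18, 21, 42, 63, 126.
Check each in increasing order: 27^1 ≡ 27;  27^2 ≡ 94;  27^3 ≡ 125;  27^6 ≡ 4;  27^7 ≡ 108;  27^9 ≡ 119;  27^14 ≡ 107;  27^18 ≡ 64;  27^21 ≡ 126;  27^42 ≡ 1.
Smallest exponent giving 1 is 42.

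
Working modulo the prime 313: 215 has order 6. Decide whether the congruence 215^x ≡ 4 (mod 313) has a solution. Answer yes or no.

4 ∈ ⟨215⟩ iff 4^6 ≡ 1 (mod 313), since |⟨215⟩| = 6.
4^6 mod 313 = 27.
Since 27 ≠ 1, 4 does not lie in the subgroup.

no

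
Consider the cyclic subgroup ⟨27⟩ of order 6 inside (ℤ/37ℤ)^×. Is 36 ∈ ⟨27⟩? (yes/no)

yes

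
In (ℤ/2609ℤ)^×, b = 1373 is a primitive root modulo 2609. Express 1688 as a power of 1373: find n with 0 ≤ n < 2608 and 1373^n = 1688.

2327

Baby-step giant-step with m = ceil(sqrt(2608)) = 52.
Baby table (1373^j mod 2609 for j=0..51):
  0:1  1:1373  2:1431  3:186  4:2305  5:48  6:679  7:854
  8:1101  9:1062  10:2304  11:1284  12:1857  13:668  14:1405  15:1014
  16:1625  17:430  18:756  19:2215  20:1710  21:2339  22:2377  23:2371
  24:1960  25:1201  26:85  27:1909  28:1621  29:156  30:250  31:1471
  32:317  33:2147  34:2270  35:1564  36:165  37:2171  38:1305  39:1991
  40:2020  41:93  42:2457  43:24  44:1644  45:427  46:1855  47:531
  48:1152  49:642  50:2233  51:334
Giant step factor: 1373^(-52) ≡ 13 (mod 2609).
Scan 1688·13^i mod 2609 for i = 0, 1, …:
  i=0: 1688   i=1: 1072   i=2: 891   i=3: 1147
  i=4: 1866   i=5: 777   i=6: 2274   i=7: 863
  i=8: 783   i=9: 2352     …   i=43: 1558
  i=44: 1991
Match at i=44, j=39: n = 44·52 + 39 = 2327.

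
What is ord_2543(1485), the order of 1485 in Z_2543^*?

2542

The order of 1485 must divide p − 1 = 2542 = 2 · 31 · 41.
Divisors: 1, 2, 31, 41, 62, 82, 1271, 2542.
Check each in increasing order: 1485^1 ≡ 1485;  1485^2 ≡ 444;  1485^31 ≡ 1454;  1485^41 ≡ 160;  1485^62 ≡ 883;  1485^82 ≡ 170;  1485^1271 ≡ 2542;  1485^2542 ≡ 1.
Smallest exponent giving 1 is 2542.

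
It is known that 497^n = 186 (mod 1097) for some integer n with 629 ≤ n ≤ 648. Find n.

Compute 497^629 mod 1097 = 696, then multiply by 497 repeatedly:
  497^629=696  497^630=357  497^631=812  497^632=965  497^633=216
  497^634=943  497^635=252  497^636=186
Found 186 at exponent 636.

636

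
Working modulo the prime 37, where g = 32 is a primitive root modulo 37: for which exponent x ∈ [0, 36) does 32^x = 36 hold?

Successive powers of 32 modulo 37:
  32^0=1  32^1=32  32^2=25  32^3=23  32^4=33  32^5=20
  32^6=11  32^7=19  32^8=16  32^9=31  32^10=30  32^11=35
  32^12=10  32^13=24  32^14=28  32^15=8  32^16=34  32^17=15
  32^18=36
So 32^18 ≡ 36 (mod 37), giving x = 18.

18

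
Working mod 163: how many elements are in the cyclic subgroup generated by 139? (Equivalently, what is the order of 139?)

The order of 139 must divide p − 1 = 162 = 2 · 3^4.
Divisors: 1, 2, 3, 6, 9, 18, 27, 54, 81, 162.
Check each in increasing order: 139^1 ≡ 139;  139^2 ≡ 87;  139^3 ≡ 31;  139^6 ≡ 146;  139^9 ≡ 125;  139^18 ≡ 140;  139^27 ≡ 59;  139^54 ≡ 58;  139^81 ≡ 162;  139^162 ≡ 1.
Smallest exponent giving 1 is 162.

162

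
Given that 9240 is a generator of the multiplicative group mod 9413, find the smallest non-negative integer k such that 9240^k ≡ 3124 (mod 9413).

9392

Baby-step giant-step with m = ceil(sqrt(9412)) = 98.
Baby table (9240^j mod 9413 for j=0..97):
  0:1  1:9240  2:1690  3:8846  4:3961  5:1896  6:1447  7:3820
  8:7463  9:7895  10:8463  11:4329  12:4123  13:2109  14:2250  15:6096
  16:9061  17:4418  18:7552  19:1911  20:8265  21:931  22:8371  23:1419
  24:8664  25:7208  26:4945  27:1098  28:7719  29:1259  30:8105  31:372
  32:1535  33:7422  34:5575  35:5064  36:8750  37:1743  38:9090  39:8814
  40:84  41:4294  42:765  43:8850  44:3269  45:8656  46:8592  47:838
  48:5634  49:4270  50:4917  51:5942  52:7464  53:7722  54:740  55:3762
  56:8084  57:4005  58:3697  59:503  60:7111  61:2900  62:6602  63:6240
  64:2975  65:3040  66:1208  67:7515  68:8312  69:2213  70:3084  71:3009
  72:6571  73:2190  74:7063  75:1791  76:786  77:5217  78:1107  79:6162
  80:7056  81:3002  82:7782  83:9186  84:1619  85:2303  86:6340  87:4501
  88:2606  89:986  90:8269  91:239  92:5718  93:8564  94:5682  95:5379
  96:1320  97:6965
Giant step factor: 9240^(-98) ≡ 7205 (mod 9413).
Scan 3124·7205^i mod 9413 for i = 0, 1, …:
  i=0: 3124   i=1: 1937   i=2: 6019   i=3: 1204
  i=4: 5447   i=5: 2838   i=6: 2754   i=7: 9379
  i=8: 9181   i=9: 3954     …   i=94: 329
  i=95: 7782
Match at i=95, j=82: k = 95·98 + 82 = 9392.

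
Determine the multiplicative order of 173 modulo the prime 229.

57

The order of 173 must divide p − 1 = 228 = 2^2 · 3 · 19.
Divisors: 1, 2, 3, 4, 6, 12, 19, 38, 57, 76, 114, 228.
Check each in increasing order: 173^1 ≡ 173;  173^2 ≡ 159;  173^3 ≡ 27;  173^4 ≡ 91;  173^6 ≡ 42;  173^12 ≡ 161;  173^19 ≡ 94;  173^38 ≡ 134;  173^57 ≡ 1.
Smallest exponent giving 1 is 57.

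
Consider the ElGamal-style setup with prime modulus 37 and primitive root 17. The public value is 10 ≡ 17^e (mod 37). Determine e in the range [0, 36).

24

Successive powers of 17 modulo 37:
  17^0=1  17^1=17  17^2=30  17^3=29  17^4=12  17^5=19
  17^6=27  17^7=15  17^8=33  17^9=6  17^10=28  17^11=32
  17^12=26  17^13=35  17^14=3  17^15=14  17^16=16  17^17=13
  17^18=36  17^19=20  17^20=7  17^21=8  17^22=25  17^23=18
  17^24=10
So 17^24 ≡ 10 (mod 37), giving e = 24.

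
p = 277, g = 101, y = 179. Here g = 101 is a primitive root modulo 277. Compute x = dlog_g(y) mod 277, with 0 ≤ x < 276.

197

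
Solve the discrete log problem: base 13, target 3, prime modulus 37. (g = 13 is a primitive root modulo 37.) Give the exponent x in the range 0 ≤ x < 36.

Successive powers of 13 modulo 37:
  13^0=1  13^1=13  13^2=21  13^3=14  13^4=34  13^5=35
  13^6=11  13^7=32  13^8=9  13^9=6  13^10=4  13^11=15
  13^12=10  13^13=19  13^14=25  13^15=29  13^16=7  13^17=17
  13^18=36  13^19=24  13^20=16  13^21=23  13^22=3
So 13^22 ≡ 3 (mod 37), giving x = 22.

22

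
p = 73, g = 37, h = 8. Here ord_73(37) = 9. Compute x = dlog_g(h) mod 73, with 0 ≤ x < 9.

6

Successive powers of 37 modulo 73:
  37^0=1  37^1=37  37^2=55  37^3=64  37^4=32  37^5=16
  37^6=8
So 37^6 ≡ 8 (mod 73), giving x = 6.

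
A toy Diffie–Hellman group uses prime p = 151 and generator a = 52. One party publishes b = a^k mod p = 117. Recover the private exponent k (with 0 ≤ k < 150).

113

Baby-step giant-step with m = ceil(sqrt(150)) = 13.
Baby table (52^j mod 151 for j=0..12):
  0:1  1:52  2:137  3:27  4:45  5:75  6:125  7:7
  8:62  9:53  10:38  11:13  12:72
Giant step factor: 52^(-13) ≡ 112 (mod 151).
Scan 117·112^i mod 151 for i = 0, 1, …:
  i=0: 117   i=1: 118   i=2: 79   i=3: 90
  i=4: 114   i=5: 84   i=6: 46   i=7: 18
  i=8: 53
Match at i=8, j=9: k = 8·13 + 9 = 113.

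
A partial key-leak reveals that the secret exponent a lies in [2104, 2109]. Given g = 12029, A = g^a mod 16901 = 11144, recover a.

Compute 12029^2104 mod 16901 = 11490, then multiply by 12029 repeatedly:
  12029^2104=11490  12029^2105=13733  12029^2106=3883  12029^2107=11144
Found 11144 at exponent 2107.

2107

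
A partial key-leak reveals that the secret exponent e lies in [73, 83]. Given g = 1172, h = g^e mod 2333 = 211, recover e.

79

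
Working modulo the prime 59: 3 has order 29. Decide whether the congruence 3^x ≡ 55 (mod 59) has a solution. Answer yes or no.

no

55 ∈ ⟨3⟩ iff 55^29 ≡ 1 (mod 59), since |⟨3⟩| = 29.
55^29 mod 59 = 58.
Since 58 ≠ 1, 55 does not lie in the subgroup.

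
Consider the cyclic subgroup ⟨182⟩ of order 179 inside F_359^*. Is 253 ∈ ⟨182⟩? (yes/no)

yes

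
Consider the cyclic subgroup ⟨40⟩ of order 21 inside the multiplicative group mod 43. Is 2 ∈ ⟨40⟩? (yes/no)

no

⟨40⟩ has order 21; its elements mod 43 are {1, 4, 6, 9, 10, 11, 13, 14, 15, 16, 17, 21, 23, 24, 25, 31, 35, 36, 38, 40, 41}.
2 is not in this set.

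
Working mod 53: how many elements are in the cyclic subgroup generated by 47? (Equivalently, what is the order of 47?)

13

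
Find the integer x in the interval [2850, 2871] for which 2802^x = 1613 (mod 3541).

Compute 2802^2850 mod 3541 = 748, then multiply by 2802 repeatedly:
  2802^2850=748  2802^2851=3165  2802^2852=1666  2802^2853=1094  2802^2854=2423
  2802^2855=1149  2802^2856=729  2802^2857=3042  2802^2858=497  2802^2859=981
  2802^2860=946  2802^2861=2024  2802^2862=2107  2802^2863=967  2802^2864=669
  2802^2865=1349  2802^2866=1651  2802^2867=1556  2802^2868=941  2802^2869=2178
  2802^2870=1613
Found 1613 at exponent 2870.

2870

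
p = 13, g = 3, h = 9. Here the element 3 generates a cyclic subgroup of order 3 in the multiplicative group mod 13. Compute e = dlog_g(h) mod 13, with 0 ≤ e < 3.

Successive powers of 3 modulo 13:
  3^0=1  3^1=3  3^2=9
So 3^2 ≡ 9 (mod 13), giving e = 2.

2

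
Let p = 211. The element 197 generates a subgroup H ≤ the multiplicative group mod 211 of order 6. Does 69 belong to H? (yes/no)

69 ∈ ⟨197⟩ iff 69^6 ≡ 1 (mod 211), since |⟨197⟩| = 6.
69^6 mod 211 = 113.
Since 113 ≠ 1, 69 does not lie in the subgroup.

no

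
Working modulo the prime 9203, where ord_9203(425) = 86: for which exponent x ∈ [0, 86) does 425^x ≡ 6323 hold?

Baby-step giant-step with m = ceil(sqrt(86)) = 10.
Baby table (425^j mod 9203 for j=0..9):
  0:1  1:425  2:5768  3:3402  4:979  5:1940  6:5433  7:8275
  8:1329  9:3442
Giant step factor: 425^(-10) ≡ 819 (mod 9203).
Scan 6323·819^i mod 9203 for i = 0, 1, …:
  i=0: 6323   i=1: 6451   i=2: 847   i=3: 3468
  i=4: 5768
Match at i=4, j=2: x = 4·10 + 2 = 42.

42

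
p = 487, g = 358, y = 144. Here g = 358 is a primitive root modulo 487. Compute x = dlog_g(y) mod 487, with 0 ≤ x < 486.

Baby-step giant-step with m = ceil(sqrt(486)) = 23.
Baby table (358^j mod 487 for j=0..22):
  0:1  1:358  2:83  3:7  4:71  5:94  6:49  7:10
  8:171  9:343  10:70  11:223  12:453  13:3  14:100  15:249
  16:21  17:213  18:282  19:147  20:30  21:26  22:55
Giant step factor: 358^(-23) ≡ 109 (mod 487).
Scan 144·109^i mod 487 for i = 0, 1, …:
  i=0: 144   i=1: 112   i=2: 33   i=3: 188
  i=4: 38   i=5: 246   i=6: 29   i=7: 239
  i=8: 240   i=9: 349   i=10: 55
Match at i=10, j=22: x = 10·23 + 22 = 252.

252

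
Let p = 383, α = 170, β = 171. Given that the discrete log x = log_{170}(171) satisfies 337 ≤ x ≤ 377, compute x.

376

Compute 170^337 mod 383 = 355, then multiply by 170 repeatedly:
  170^337=355  170^338=219  170^339=79  170^340=25  170^341=37
  170^342=162  170^343=347  170^344=8  170^345=211  170^346=251
  170^347=157  170^348=263  170^349=282  170^350=65  170^351=326
  170^352=268  170^353=366  170^354=174  170^355=89  170^356=193
  170^357=255  170^358=71  170^359=197  170^360=169  170^361=5
  170^362=84  170^363=109  170^364=146  170^365=308  170^366=272
  170^367=280  170^368=108  170^369=359  170^370=133  170^371=13
  170^372=295  170^373=360  170^374=303  170^375=188  170^376=171
Found 171 at exponent 376.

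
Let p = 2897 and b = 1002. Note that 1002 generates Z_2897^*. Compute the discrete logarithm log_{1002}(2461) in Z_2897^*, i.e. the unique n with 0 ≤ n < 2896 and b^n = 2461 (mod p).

2552

Baby-step giant-step with m = ceil(sqrt(2896)) = 54.
Baby table (1002^j mod 2897 for j=0..53):
  0:1  1:1002  2:1642  3:2685  4:1954  5:2433  6:1489  7:23
  8:2767  9:105  10:918  11:1487  12:916  13:2380  14:529  15:2804
  16:2415  17:835  18:2334  19:789  20:2594  21:579  22:758  23:502
  24:1823  25:1536  26:765  27:1722  28:1729  29:52  30:2855  31:1371
  32:564  33:213  34:1945  35:2106  36:1196  37:1931  38:2563  39:1384
  40:2002  41:1280  42:2086  43:1435  44:958  45:1009  46:2862  47:2591
  48:470  49:1626  50:1138  51:1755  52:31  53:2092
Giant step factor: 1002^(-54) ≡ 170 (mod 2897).
Scan 2461·170^i mod 2897 for i = 0, 1, …:
  i=0: 2461   i=1: 1202   i=2: 1550   i=3: 2770
  i=4: 1586   i=5: 199   i=6: 1963   i=7: 555
  i=8: 1646   i=9: 1708     …   i=46: 2440
  i=47: 529
Match at i=47, j=14: n = 47·54 + 14 = 2552.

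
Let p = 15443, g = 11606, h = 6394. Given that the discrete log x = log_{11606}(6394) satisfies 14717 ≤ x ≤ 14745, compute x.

Compute 11606^14717 mod 15443 = 10121, then multiply by 11606 repeatedly:
  11606^14717=10121  11606^14718=4868  11606^14719=7514  11606^14720=863  11606^14721=8914
  11606^14722=3227  11606^14723=3287  11606^14724=4712  11606^14725=3809  11606^14726=9388
  11606^14727=6763  11606^14728=10052  11606^14729=7090  11606^14730=6236  11606^14731=9118
  11606^14732=8072  11606^14733=6394
Found 6394 at exponent 14733.

14733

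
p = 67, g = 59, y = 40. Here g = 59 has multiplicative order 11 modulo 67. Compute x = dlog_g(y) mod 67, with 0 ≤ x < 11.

Successive powers of 59 modulo 67:
  59^0=1  59^1=59  59^2=64  59^3=24  59^4=9  59^5=62
  59^6=40
So 59^6 ≡ 40 (mod 67), giving x = 6.

6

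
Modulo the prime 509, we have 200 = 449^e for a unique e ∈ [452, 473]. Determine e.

457

Compute 449^452 mod 509 = 436, then multiply by 449 repeatedly:
  449^452=436  449^453=308  449^454=353  449^455=198  449^456=336
  449^457=200
Found 200 at exponent 457.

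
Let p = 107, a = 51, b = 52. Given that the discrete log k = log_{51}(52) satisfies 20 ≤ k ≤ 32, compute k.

28

Compute 51^20 mod 107 = 12, then multiply by 51 repeatedly:
  51^20=12  51^21=77  51^22=75  51^23=80  51^24=14
  51^25=72  51^26=34  51^27=22  51^28=52
Found 52 at exponent 28.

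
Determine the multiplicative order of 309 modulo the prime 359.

358

The order of 309 must divide p − 1 = 358 = 2 · 179.
Divisors: 1, 2, 179, 358.
Check each in increasing order: 309^1 ≡ 309;  309^2 ≡ 346;  309^179 ≡ 358;  309^358 ≡ 1.
Smallest exponent giving 1 is 358.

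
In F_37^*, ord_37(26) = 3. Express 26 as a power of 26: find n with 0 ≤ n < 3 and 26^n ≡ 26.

Successive powers of 26 modulo 37:
  26^0=1  26^1=26
So 26^1 ≡ 26 (mod 37), giving n = 1.

1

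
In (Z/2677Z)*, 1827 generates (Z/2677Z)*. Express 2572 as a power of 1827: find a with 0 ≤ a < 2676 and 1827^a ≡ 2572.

98

Baby-step giant-step with m = ceil(sqrt(2676)) = 52.
Baby table (1827^j mod 2677 for j=0..51):
  0:1  1:1827  2:2387  3:216  4:1113  5:1608  6:1147  7:2155
  8:1995  9:1468  10:2359  11:2600  12:1202  13:914  14:2107  15:2640
  16:2003  17:22  18:39  19:1651  20:2075  21:393  22:575  23:1141
  24:1901  25:1058  26:172  27:1035  28:983  29:2351  30:1369  31:845
  32:1863  33:1234  34:484  35:858  36:1521  37:141  38:615  39:1942
  40:1009  41:1667  42:1860  43:1107  44:1354  45:210  46:859  47:671
  48:2528  49:831  50:378  51:2617
Giant step factor: 1827^(-52) ≡ 1700 (mod 2677).
Scan 2572·1700^i mod 2677 for i = 0, 1, …:
  i=0: 2572   i=1: 859
Match at i=1, j=46: a = 1·52 + 46 = 98.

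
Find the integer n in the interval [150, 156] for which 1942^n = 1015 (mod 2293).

152

Compute 1942^150 mod 2293 = 567, then multiply by 1942 repeatedly:
  1942^150=567  1942^151=474  1942^152=1015
Found 1015 at exponent 152.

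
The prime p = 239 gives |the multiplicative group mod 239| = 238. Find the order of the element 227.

238

The order of 227 must divide p − 1 = 238 = 2 · 7 · 17.
Divisors: 1, 2, 7, 14, 17, 34, 119, 238.
Check each in increasing order: 227^1 ≡ 227;  227^2 ≡ 144;  227^7 ≡ 28;  227^14 ≡ 67;  227^17 ≡ 139;  227^34 ≡ 201;  227^119 ≡ 238;  227^238 ≡ 1.
Smallest exponent giving 1 is 238.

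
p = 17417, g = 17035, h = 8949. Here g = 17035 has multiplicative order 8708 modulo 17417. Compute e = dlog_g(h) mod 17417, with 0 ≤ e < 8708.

6091

Baby-step giant-step with m = ceil(sqrt(8708)) = 94.
Baby table (17035^j mod 17417 for j=0..93):
  0:1  1:17035  2:6588  3:8849  4:15997  5:2513  6:15386  7:9494
  8:13445  9:2025  10:10215  11:16695  12:14549  13:15722  14:3061  15:15054
  16:14399  17:3354  18:7630  19:11396  20:978  21:9578  22:16191  23:15490
  24:4600  25:1917  26:16637  27:1871  28:16792  29:12329  30:10329  31:7981
  32:16650  33:14322  34:15351  35:5447  36:9286  37:5816  38:7664  39:15825
  40:15966  41:14355  42:2745  43:13847  44:5214  45:11207  46:3508  47:1053
  48:15762  49:5198  50:17319  51:2602  52:16222  53:3648  54:17241  55:14981
  56:7451  57:10106  58:6082  59:10554  60:9116  61:1088  62:2392  63:9357
  64:13528  65:5153  66:17092  67:2231  68:1191  69:15297  70:8658  71:1874
  72:15646  73:14676  74:2042  75:3721  76:6772  77:8229  78:8999  79:10948
  80:15361  81:1627  82:5498  83:7221  84:10881  85:6121  86:13073  87:4793
  88:15276  89:16680  90:2862  91:3987  92:9662  93:1520
Giant step factor: 17035^(-94) ≡ 9421 (mod 17417).
Scan 8949·9421^i mod 17417 for i = 0, 1, …:
  i=0: 8949   i=1: 10249   i=2: 13398   i=3: 1559
  i=4: 4808   i=5: 11968   i=6: 10287   i=7: 5639
  i=8: 3169   i=9: 2411     …   i=63: 17410
  i=64: 3721
Match at i=64, j=75: e = 64·94 + 75 = 6091.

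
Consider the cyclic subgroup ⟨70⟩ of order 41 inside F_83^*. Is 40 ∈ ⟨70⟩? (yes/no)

yes

40 ∈ ⟨70⟩ iff 40^41 ≡ 1 (mod 83), since |⟨70⟩| = 41.
40^41 mod 83 = 1.
Since 1 = 1, 40 lies in the subgroup.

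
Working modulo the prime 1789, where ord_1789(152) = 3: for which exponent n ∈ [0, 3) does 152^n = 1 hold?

0

Successive powers of 152 modulo 1789:
  152^0=1
So 152^0 ≡ 1 (mod 1789), giving n = 0.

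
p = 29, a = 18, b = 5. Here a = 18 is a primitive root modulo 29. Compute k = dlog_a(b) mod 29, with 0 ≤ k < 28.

2

Successive powers of 18 modulo 29:
  18^0=1  18^1=18  18^2=5
So 18^2 ≡ 5 (mod 29), giving k = 2.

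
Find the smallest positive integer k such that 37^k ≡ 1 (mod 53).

26

The order of 37 must divide p − 1 = 52 = 2^2 · 13.
Divisors: 1, 2, 4, 13, 26, 52.
Check each in increasing order: 37^1 ≡ 37;  37^2 ≡ 44;  37^4 ≡ 28;  37^13 ≡ 52;  37^26 ≡ 1.
Smallest exponent giving 1 is 26.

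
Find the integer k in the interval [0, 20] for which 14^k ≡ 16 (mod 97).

Compute 14^0 mod 97 = 1, then multiply by 14 repeatedly:
  14^0=1  14^1=14  14^2=2  14^3=28  14^4=4
  14^5=56  14^6=8  14^7=15  14^8=16
Found 16 at exponent 8.

8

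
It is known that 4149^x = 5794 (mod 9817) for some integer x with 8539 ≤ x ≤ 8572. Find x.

Compute 4149^8539 mod 9817 = 6197, then multiply by 4149 repeatedly:
  4149^8539=6197  4149^8540=630  4149^8541=2548  4149^8542=8560  4149^8543=7351
  4149^8544=7697  4149^8545=152  4149^8546=2360  4149^8547=4091  4149^8548=9783
  4149^8549=6189  4149^8550=6706  4149^8551=1816  4149^8552=4945  4149^8553=9092
  4149^8554=5794
Found 5794 at exponent 8554.

8554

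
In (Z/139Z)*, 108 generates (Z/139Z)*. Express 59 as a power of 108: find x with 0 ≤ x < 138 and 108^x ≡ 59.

9

Baby-step giant-step with m = ceil(sqrt(138)) = 12.
Baby table (108^j mod 139 for j=0..11):
  0:1  1:108  2:127  3:94  4:5  5:123  6:79  7:53
  8:25  9:59  10:117  11:126
Giant step factor: 108^(-12) ≡ 129 (mod 139).
Scan 59·129^i mod 139 for i = 0, 1, …:
  i=0: 59
Match at i=0, j=9: x = 0·12 + 9 = 9.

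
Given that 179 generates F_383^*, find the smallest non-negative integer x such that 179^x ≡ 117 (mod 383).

Baby-step giant-step with m = ceil(sqrt(382)) = 20.
Baby table (179^j mod 383 for j=0..19):
  0:1  1:179  2:252  3:297  4:309  5:159  6:119  7:236
  8:114  9:107  10:3  11:154  12:373  13:125  14:161  15:94
  16:357  17:325  18:342  19:321
Giant step factor: 179^(-20) ≡ 298 (mod 383).
Scan 117·298^i mod 383 for i = 0, 1, …:
  i=0: 117   i=1: 13   i=2: 44   i=3: 90
  i=4: 10   i=5: 299   i=6: 246   i=7: 155
  i=8: 230   i=9: 366     …   i=13: 375
  i=14: 297
Match at i=14, j=3: x = 14·20 + 3 = 283.

283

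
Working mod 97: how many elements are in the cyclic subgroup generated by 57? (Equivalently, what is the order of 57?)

96

The order of 57 must divide p − 1 = 96 = 2^5 · 3.
Divisors: 1, 2, 3, 4, 6, 8, 12, 16, 24, 32, 48, 96.
Check each in increasing order: 57^1 ≡ 57;  57^2 ≡ 48;  57^3 ≡ 20;  57^4 ≡ 73;  57^6 ≡ 12;  57^8 ≡ 91;  57^12 ≡ 47;  57^16 ≡ 36;  57^24 ≡ 75;  57^32 ≡ 35;  57^48 ≡ 96;  57^96 ≡ 1.
Smallest exponent giving 1 is 96.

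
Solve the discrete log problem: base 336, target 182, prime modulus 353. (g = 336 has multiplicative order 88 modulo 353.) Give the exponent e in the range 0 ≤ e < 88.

Baby-step giant-step with m = ceil(sqrt(88)) = 10.
Baby table (336^j mod 353 for j=0..9):
  0:1  1:336  2:289  3:29  4:213  5:262  6:135  7:176
  8:185  9:32
Giant step factor: 336^(-10) ≡ 146 (mod 353).
Scan 182·146^i mod 353 for i = 0, 1, …:
  i=0: 182   i=1: 97   i=2: 42   i=3: 131
  i=4: 64   i=5: 166   i=6: 232   i=7: 337
  i=8: 135
Match at i=8, j=6: e = 8·10 + 6 = 86.

86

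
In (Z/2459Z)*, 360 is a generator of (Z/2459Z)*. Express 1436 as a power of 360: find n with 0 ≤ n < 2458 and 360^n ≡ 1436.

2036

Baby-step giant-step with m = ceil(sqrt(2458)) = 50.
Baby table (360^j mod 2459 for j=0..49):
  0:1  1:360  2:1732  3:1393  4:2303  5:397  6:298  7:1543
  8:2205  9:2002  10:233  11:274  12:280  13:2440  14:537  15:1518
  16:582  17:505  18:2293  19:1715  20:191  21:2367  22:1306  23:491
  24:2171  25:2057  26:361  27:2092  28:666  29:1237  30:241  31:695
  32:1841  33:1289  34:1748  35:2235  36:507  37:554  38:261  39:518
  40:2055  41:2100  42:1087  43:339  44:1549  45:1906  46:99  47:1214
  48:1797  49:203
Giant step factor: 360^(-50) ≡ 531 (mod 2459).
Scan 1436·531^i mod 2459 for i = 0, 1, …:
  i=0: 1436   i=1: 226   i=2: 1974   i=3: 660
  i=4: 1282   i=5: 2058   i=6: 1002   i=7: 918
  i=8: 576   i=9: 940     …   i=39: 1807
  i=40: 507
Match at i=40, j=36: n = 40·50 + 36 = 2036.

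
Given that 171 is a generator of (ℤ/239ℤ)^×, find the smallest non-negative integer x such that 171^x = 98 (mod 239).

34

Baby-step giant-step with m = ceil(sqrt(238)) = 16.
Baby table (171^j mod 239 for j=0..15):
  0:1  1:171  2:83  3:92  4:197  5:227  6:99  7:199
  8:91  9:26  10:144  11:7  12:2  13:103  14:166  15:184
Giant step factor: 171^(-16) ≡ 202 (mod 239).
Scan 98·202^i mod 239 for i = 0, 1, …:
  i=0: 98   i=1: 198   i=2: 83
Match at i=2, j=2: x = 2·16 + 2 = 34.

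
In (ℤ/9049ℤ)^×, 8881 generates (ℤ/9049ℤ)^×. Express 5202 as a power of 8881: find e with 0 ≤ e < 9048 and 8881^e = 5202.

7792

Baby-step giant-step with m = ceil(sqrt(9048)) = 96.
Baby table (8881^j mod 9049 for j=0..95):
  0:1  1:8881  2:1077  3:44  4:1657  5:2143  6:1936  7:516
  8:3802  9:3743  10:4606  11:4406  12:1810  13:3586  14:3835  15:7248
  16:3951  17:5858  18:2197  19:1913  20:4380  21:6178  22:2731  23:2691
  24:362  25:2527  26:767  27:6879  28:2600  29:6601  30:4059  31:5812
  32:876  33:6665  34:2356  35:2348  36:3692  37:4125  38:3773  39:8615
  40:520  41:3130  42:8051  43:4782  44:1985  45:1333  46:2281  47:5899
  48:4358  49:825  50:6184  51:1723  52:104  53:626  54:3420  55:4576
  56:397  57:5696  58:2266  59:8419  60:6301  61:165  62:8476  63:5774
  64:7260  65:1935  66:684  67:2725  68:3699  69:2949  70:2263  71:8923
  72:3070  73:33  74:3505  75:8394  76:1452  77:387  78:7376  79:545
  80:7979  81:7829  82:5882  83:7214  84:614  85:5436  86:701  87:8918
  88:3910  89:3697  90:3285  91:109  92:8835  93:8805  94:4796  95:8682
Giant step factor: 8881^(-96) ≡ 1518 (mod 9049).
Scan 5202·1518^i mod 9049 for i = 0, 1, …:
  i=0: 5202   i=1: 5908   i=2: 785   i=3: 6211
  i=4: 8289   i=5: 4592   i=6: 2926   i=7: 7658
  i=8: 5928   i=9: 3998     …   i=80: 3776
  i=81: 3951
Match at i=81, j=16: e = 81·96 + 16 = 7792.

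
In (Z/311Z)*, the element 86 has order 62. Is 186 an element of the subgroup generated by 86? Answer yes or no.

186 ∈ ⟨86⟩ iff 186^62 ≡ 1 (mod 311), since |⟨86⟩| = 62.
186^62 mod 311 = 6.
Since 6 ≠ 1, 186 does not lie in the subgroup.

no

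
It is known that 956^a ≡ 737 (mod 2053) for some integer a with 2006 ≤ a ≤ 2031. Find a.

2010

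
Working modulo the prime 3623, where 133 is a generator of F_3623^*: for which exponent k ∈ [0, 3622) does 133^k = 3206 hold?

Baby-step giant-step with m = ceil(sqrt(3622)) = 61.
Baby table (133^j mod 3623 for j=0..60):
  0:1  1:133  2:3197  3:1310  4:326  5:3505  6:2421  7:3169
  8:1209  9:1385  10:3055  11:539  12:2850  13:2258  14:3228  15:1810
  16:1612  17:639  18:1658  19:3134  20:177  21:1803  22:681  23:3621
  24:3357  25:852  26:1003  27:2971  28:236  29:2404  30:908  31:1205
  32:853  33:1136  34:2545  35:1546  36:2730  37:790  38:3  39:399
  40:2345  41:307  42:978  43:3269  44:17  45:2261  46:4  47:532
  48:1919  49:1617  50:1304  51:3151  52:2438  53:1807  54:1213  55:1917
  56:1351  57:2156  58:531  59:1786  60:2043
Giant step factor: 133^(-61) ≡ 3019 (mod 3623).
Scan 3206·3019^i mod 3623 for i = 0, 1, …:
  i=0: 3206   i=1: 1881   i=2: 1498   i=3: 958
  i=4: 1048   i=5: 1033   i=6: 2847   i=7: 1337
  i=8: 381   i=9: 1748   i=10: 2124   i=11: 3269
Match at i=11, j=43: k = 11·61 + 43 = 714.

714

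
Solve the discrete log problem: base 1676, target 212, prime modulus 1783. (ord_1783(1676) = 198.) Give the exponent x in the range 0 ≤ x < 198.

53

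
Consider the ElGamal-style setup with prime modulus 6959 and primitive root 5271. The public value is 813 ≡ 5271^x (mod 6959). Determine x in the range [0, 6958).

5026

Baby-step giant-step with m = ceil(sqrt(6958)) = 84.
Baby table (5271^j mod 6959 for j=0..83):
  0:1  1:5271  2:3113  3:6260  4:3841  5:2180  6:1471  7:1315
  8:201  9:1703  10:6362  11:5640  12:6551  13:6722  14:3393  15:6832
  16:5606  17:1312  18:5265  19:6282  20:1500  21:1076  22:11  23:2309
  24:6407  25:6229  26:497  27:3103  28:2263  29:547  30:2211  31:4815
  32:392  33:6368  34:2471  35:4352  36:2528  37:5562  38:5994  39:514
  40:2243  41:6471  42:2582  43:4877  44:121  45:4522  46:887  47:5888
  48:5467  49:6297  50:4016  51:6017  52:3444  53:4252  54:4312  55:458
  56:6304  57:6118  58:6931  59:5510  60:3303  61:5654  62:3796  63:1591
  64:566  65:4934  66:1331  67:1029  68:2798  69:2137  70:4465  71:6636
  72:2422  73:3556  74:3089  75:5018  76:5678  77:5038  78:6713  79:4667
  80:6651  81:4938  82:1538  83:6522
Giant step factor: 5271^(-84) ≡ 3480 (mod 6959).
Scan 813·3480^i mod 6959 for i = 0, 1, …:
  i=0: 813   i=1: 3886   i=2: 1943   i=3: 4451
  i=4: 5705   i=5: 6332   i=6: 3166   i=7: 1583
  i=8: 4271   i=9: 5615     …   i=58: 1971
  i=59: 4465
Match at i=59, j=70: x = 59·84 + 70 = 5026.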